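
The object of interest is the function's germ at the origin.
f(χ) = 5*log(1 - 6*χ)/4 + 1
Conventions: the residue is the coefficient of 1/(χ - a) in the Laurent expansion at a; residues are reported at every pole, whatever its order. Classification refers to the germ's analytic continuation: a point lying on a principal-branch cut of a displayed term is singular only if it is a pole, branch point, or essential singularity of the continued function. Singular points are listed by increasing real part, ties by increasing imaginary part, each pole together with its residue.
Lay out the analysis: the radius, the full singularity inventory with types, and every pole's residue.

Radius of convergence at 0: 1/6.
At 1/6: a logarithmic branch point.

Branch term (5/4)*log(1 - χ/(1/6)): its argument vanishes at χ = 1/6, a logarithmic branch point, modulus 1/6.
The radius of convergence is the smallest modulus among the singular points: 1/6.


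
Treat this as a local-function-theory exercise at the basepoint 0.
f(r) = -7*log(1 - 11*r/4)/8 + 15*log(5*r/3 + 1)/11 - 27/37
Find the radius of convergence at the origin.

Branch term (15/11)*log(1 - r/(-3/5)): its argument vanishes at r = -3/5, a logarithmic branch point, modulus 3/5.
Branch term (-7/8)*log(1 - r/(4/11)): its argument vanishes at r = 4/11, a logarithmic branch point, modulus 4/11.
The radius of convergence is the smallest modulus among the singular points: 4/11.

The radius of convergence is 4/11.


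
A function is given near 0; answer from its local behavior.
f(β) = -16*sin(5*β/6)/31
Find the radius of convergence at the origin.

The radius of convergence is infinite.

The factor sin(5*β/6) is entire and contributes no finite singular point.
The polynomial part has no poles.
No finite singular points: the Taylor series at 0 converges everywhere.


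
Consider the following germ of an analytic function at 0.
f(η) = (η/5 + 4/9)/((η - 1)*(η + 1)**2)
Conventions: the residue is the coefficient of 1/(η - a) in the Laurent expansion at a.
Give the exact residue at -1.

The residue is -29/180.

At the order-2 pole -1 set g(η) = (η - (-1))^2*f(η) = (η/5 + 4/9)/(η - 1).
Order-2 pole: residue = g'(a); g'(-1) = -29/180, so the residue is -29/180.


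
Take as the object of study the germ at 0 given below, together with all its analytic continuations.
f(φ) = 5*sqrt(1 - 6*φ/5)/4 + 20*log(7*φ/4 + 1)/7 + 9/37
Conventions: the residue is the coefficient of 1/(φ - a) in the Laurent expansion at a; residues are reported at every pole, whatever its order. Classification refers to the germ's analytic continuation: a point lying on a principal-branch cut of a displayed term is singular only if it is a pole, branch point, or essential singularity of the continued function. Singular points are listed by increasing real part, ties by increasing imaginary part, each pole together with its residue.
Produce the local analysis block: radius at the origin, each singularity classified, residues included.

Radius of convergence at 0: 4/7.
At -4/7: a logarithmic branch point.
At 5/6: an algebraic (square-root) branch point.

Branch term (5/4)*sqrt(1 - φ/(5/6)): its argument vanishes at φ = 5/6, a square-root branch point, modulus 5/6.
Branch term (20/7)*log(1 - φ/(-4/7)): its argument vanishes at φ = -4/7, a logarithmic branch point, modulus 4/7.
The radius of convergence is the smallest modulus among the singular points: 4/7.
List the singular points by increasing real part (a conjugate pair: the negative imaginary part first).


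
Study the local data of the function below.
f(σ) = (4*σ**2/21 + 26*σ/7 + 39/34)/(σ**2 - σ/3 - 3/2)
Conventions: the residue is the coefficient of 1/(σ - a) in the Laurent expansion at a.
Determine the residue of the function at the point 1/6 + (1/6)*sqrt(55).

The residue is 17/9 + (13253/117810)*sqrt(55).

The factor σ**2 - σ/3 - 3/2 splits as (σ - a)(σ - a') with a = 1/6 + (1/6)*sqrt(55), a' = 1/6 - (1/6)*sqrt(55). At the order-1 pole a set g(σ) = (σ - a)*f(σ) = [4*σ**2/21 + 26*σ/7 + 39/34] / (σ - a').
Simple pole: residue = g(a) at a = 1/6 + (1/6)*sqrt(55), which is 17/9 + (13253/117810)*sqrt(55).


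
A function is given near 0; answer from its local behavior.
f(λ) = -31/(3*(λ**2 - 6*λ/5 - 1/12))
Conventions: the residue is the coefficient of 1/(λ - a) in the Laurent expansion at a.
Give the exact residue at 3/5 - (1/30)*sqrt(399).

The residue is (155/399)*sqrt(399).

The factor λ**2 - 6*λ/5 - 1/12 splits as (λ - a)(λ - a') with a = 3/5 - (1/30)*sqrt(399), a' = 3/5 + (1/30)*sqrt(399). At the order-1 pole a set g(λ) = (λ - a)*f(λ) = [-31/3] / (λ - a').
Simple pole: residue = g(a) at a = 3/5 - (1/30)*sqrt(399), which is (155/399)*sqrt(399).


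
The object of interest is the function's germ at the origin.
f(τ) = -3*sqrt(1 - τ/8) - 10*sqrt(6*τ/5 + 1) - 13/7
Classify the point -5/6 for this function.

The point is an algebraic (square-root) branch point.

The term (-10)*sqrt(1 - τ/(-5/6)) has argument 1 - -5/6/(-5/6) = 0 at -5/6: a square-root (algebraic, two-sheeted) branch point; the remaining terms are analytic or single-valued there.


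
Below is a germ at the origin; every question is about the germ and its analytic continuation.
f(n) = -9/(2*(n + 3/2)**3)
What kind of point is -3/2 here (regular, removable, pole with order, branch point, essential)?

The point is a pole of order 3.

The denominator factor n + 3/2 vanishes at -3/2 and appears to the power 3; the numerator there equals -9/2, nonzero, and no other factor vanishes.
Hence a pole whose order is the multiplicity, 3.


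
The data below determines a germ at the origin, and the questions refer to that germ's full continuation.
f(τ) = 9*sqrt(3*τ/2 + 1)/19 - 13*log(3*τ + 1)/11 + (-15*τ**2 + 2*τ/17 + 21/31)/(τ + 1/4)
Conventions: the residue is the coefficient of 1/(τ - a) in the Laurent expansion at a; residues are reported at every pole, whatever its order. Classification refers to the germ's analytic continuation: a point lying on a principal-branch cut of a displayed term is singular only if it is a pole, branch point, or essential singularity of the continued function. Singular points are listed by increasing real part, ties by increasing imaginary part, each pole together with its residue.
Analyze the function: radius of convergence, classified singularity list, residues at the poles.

Radius of convergence at 0: 1/4.
At -2/3: an algebraic (square-root) branch point.
At -1/3: a logarithmic branch point.
At -1/4: a pole of order 1; residue -2441/8432.

Denominator factor (τ + 1/4): pole of order 1 at -1/4, modulus 1/4.
Branch term (-13/11)*log(1 - τ/(-1/3)): its argument vanishes at τ = -1/3, a logarithmic branch point, modulus 1/3.
Branch term (9/19)*sqrt(1 - τ/(-2/3)): its argument vanishes at τ = -2/3, a square-root branch point, modulus 2/3.
The radius of convergence is the smallest modulus among the singular points: 1/4.
The branch terms are analytic at -1/4 and contribute nothing to the residue; only the rational part matters.
At the order-1 pole -1/4 set g(τ) = (τ - (-1/4))*(rational part) = -15*τ**2 + 2*τ/17 + 21/31.
Simple pole: residue = g(a) at a = -1/4, which is -2441/8432.
List the singular points by increasing real part (a conjugate pair: the negative imaginary part first).


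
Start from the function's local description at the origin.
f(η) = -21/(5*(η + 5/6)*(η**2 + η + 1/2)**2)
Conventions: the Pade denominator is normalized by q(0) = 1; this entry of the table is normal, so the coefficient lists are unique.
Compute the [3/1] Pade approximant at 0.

The Pade approximant has numerator coefficients [-504/25, 29349/350, -31149/175, 36234/175]; denominator coefficients [1, 4079/3920].

Taylor coefficients needed (expand at 0): a_0 = -504/25, a_1 = 13104/125, a_2 = -179424/625, a_3 = 1580544/3125, a_4 = -8223264/15625.
Write the denominator as Q(η) = 1 + q1*η. Requiring Q*f - P = O(η^5) with deg P <= 3 kills the coefficients of η^4..η^4 in Q*f:
  η^4: a_4 + q1*a_3 = 0, i.e. -8223264/15625 + (1580544/3125)*q1 = 0.
Solving this linear system: q1 = 4079/3920.
The numerator is Q*f truncated at degree 3: P0 = a_0 = -504/25; P1 = a_1 + q1*a_0 = 29349/350; P2 = a_2 + q1*a_1 = -31149/175; P3 = a_3 + q1*a_2 = 36234/175.


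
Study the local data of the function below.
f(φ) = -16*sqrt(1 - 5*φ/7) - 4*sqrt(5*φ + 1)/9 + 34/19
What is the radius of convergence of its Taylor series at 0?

Branch term (-16)*sqrt(1 - φ/(7/5)): its argument vanishes at φ = 7/5, a square-root branch point, modulus 7/5.
Branch term (-4/9)*sqrt(1 - φ/(-1/5)): its argument vanishes at φ = -1/5, a square-root branch point, modulus 1/5.
The radius of convergence is the smallest modulus among the singular points: 1/5.

The radius of convergence is 1/5.


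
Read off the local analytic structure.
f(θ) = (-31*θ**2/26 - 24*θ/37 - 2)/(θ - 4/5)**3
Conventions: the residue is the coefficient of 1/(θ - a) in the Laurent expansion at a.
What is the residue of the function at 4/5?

The residue is -31/26.

At the order-3 pole 4/5 set g(θ) = (θ - (4/5))^3*f(θ) = -31*θ**2/26 - 24*θ/37 - 2.
Order-3 pole: residue = g''(a)/2; g''(4/5) = -31/13, so the residue is -31/26.


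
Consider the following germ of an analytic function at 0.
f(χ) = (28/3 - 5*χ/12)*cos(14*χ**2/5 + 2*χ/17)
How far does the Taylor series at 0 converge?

The factor cos(14*χ**2/5 + 2*χ/17) is entire and contributes no finite singular point.
The polynomial part has no poles.
No finite singular points: the Taylor series at 0 converges everywhere.

The radius of convergence is infinite.


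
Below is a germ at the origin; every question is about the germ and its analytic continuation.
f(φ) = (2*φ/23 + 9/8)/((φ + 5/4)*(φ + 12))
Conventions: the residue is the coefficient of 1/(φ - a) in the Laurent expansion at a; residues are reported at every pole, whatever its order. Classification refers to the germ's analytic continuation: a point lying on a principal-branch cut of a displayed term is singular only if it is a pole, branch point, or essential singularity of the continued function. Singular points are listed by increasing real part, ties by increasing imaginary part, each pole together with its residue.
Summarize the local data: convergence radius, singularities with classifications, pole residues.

Radius of convergence at 0: 5/4.
At -12: a pole of order 1; residue -15/1978.
At -5/4: a pole of order 1; residue 187/1978.

Denominator factor (φ + 5/4): pole of order 1 at -5/4, modulus 5/4.
Denominator factor (φ + 12): pole of order 1 at -12, modulus 12.
The radius of convergence is the smallest modulus among the singular points: 5/4.
At the order-1 pole -12 set g(φ) = (φ - (-12))*f(φ) = (2*φ/23 + 9/8)/(φ + 5/4).
Simple pole: residue = g(a) at a = -12, which is -15/1978.
At the order-1 pole -5/4 set g(φ) = (φ - (-5/4))*f(φ) = (2*φ/23 + 9/8)/(φ + 12).
Simple pole: residue = g(a) at a = -5/4, which is 187/1978.
List the singular points by increasing real part (a conjugate pair: the negative imaginary part first).


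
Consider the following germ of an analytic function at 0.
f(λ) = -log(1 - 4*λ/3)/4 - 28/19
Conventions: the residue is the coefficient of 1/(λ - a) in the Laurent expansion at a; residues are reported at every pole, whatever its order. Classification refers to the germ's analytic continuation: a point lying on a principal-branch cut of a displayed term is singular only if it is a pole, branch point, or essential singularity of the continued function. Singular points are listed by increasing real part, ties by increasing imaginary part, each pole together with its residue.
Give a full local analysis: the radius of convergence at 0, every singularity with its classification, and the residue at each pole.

Branch term (-1/4)*log(1 - λ/(3/4)): its argument vanishes at λ = 3/4, a logarithmic branch point, modulus 3/4.
The radius of convergence is the smallest modulus among the singular points: 3/4.

Radius of convergence at 0: 3/4.
At 3/4: a logarithmic branch point.


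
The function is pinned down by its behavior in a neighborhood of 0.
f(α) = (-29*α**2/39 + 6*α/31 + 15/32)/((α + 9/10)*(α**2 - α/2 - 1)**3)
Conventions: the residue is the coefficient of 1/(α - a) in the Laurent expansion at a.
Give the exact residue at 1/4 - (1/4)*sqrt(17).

The residue is 62011875/7083128 + (73282639045/34799407864)*sqrt(17).

The factor α**2 - α/2 - 1 splits as (α - a)(α - a') with a = 1/4 - (1/4)*sqrt(17), a' = 1/4 + (1/4)*sqrt(17). At the order-3 pole a set g(α) = (α - a)^3*f(α) = [(-29*α**2/39 + 6*α/31 + 15/32)/(α + 9/10)] / (α - a')^3.
Order-3 pole: residue = g''(a)/2; g''(1/4 - (1/4)*sqrt(17)) = 62011875/3541564 + (73282639045/17399703932)*sqrt(17), so the residue is 62011875/7083128 + (73282639045/34799407864)*sqrt(17).


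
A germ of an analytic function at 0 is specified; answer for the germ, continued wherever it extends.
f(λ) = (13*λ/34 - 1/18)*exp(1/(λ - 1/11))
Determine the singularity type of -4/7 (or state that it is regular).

There is no denominator, hence no pole anywhere.
The essential point of exp(1/(λ - (1/11))) is 1/11, not -4/7.
So the germ continues analytically to -4/7.

The point is a regular point.


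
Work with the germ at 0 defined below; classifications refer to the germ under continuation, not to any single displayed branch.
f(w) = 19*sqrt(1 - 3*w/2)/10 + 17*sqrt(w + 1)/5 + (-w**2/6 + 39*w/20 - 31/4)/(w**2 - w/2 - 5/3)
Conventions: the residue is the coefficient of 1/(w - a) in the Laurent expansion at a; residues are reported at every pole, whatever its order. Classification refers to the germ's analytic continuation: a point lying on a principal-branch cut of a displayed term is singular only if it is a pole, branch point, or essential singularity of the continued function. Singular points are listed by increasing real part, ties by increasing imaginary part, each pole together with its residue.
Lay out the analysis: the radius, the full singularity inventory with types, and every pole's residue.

Denominator factor (w**2 - w/2 - 5/3): discriminant 83/12, real irrational roots 1/4 + (1/12)*sqrt(249) and 1/4 - (1/12)*sqrt(249); poles of order 1, moduli 1/4 + (1/12)*sqrt(249) and -1/4 + (1/12)*sqrt(249).
Branch term (19/10)*sqrt(1 - w/(2/3)): its argument vanishes at w = 2/3, a square-root branch point, modulus 2/3.
Branch term (17/5)*sqrt(1 - w/(-1)): its argument vanishes at w = -1, a square-root branch point, modulus 1.
The radius of convergence is the smallest modulus among the singular points: 2/3.
The branch terms are analytic at 1/4 - (1/12)*sqrt(249) and contribute nothing to the residue; only the rational part matters.
The factor w**2 - w/2 - 5/3 splits as (w - a)(w - a') with a = 1/4 - (1/12)*sqrt(249), a' = 1/4 + (1/12)*sqrt(249). At the order-1 pole a set g(w) = (w - a)*(rational part) = [-w**2/6 + 39*w/20 - 31/4] / (w - a').
Simple pole: residue = g(a) at a = 1/4 - (1/12)*sqrt(249), which is 14/15 + (1361/7470)*sqrt(249).
The branch terms are analytic at 1/4 + (1/12)*sqrt(249) and contribute nothing to the residue; only the rational part matters.
The factor w**2 - w/2 - 5/3 splits as (w - a)(w - a') with a = 1/4 + (1/12)*sqrt(249), a' = 1/4 - (1/12)*sqrt(249). At the order-1 pole a set g(w) = (w - a)*(rational part) = [-w**2/6 + 39*w/20 - 31/4] / (w - a').
Simple pole: residue = g(a) at a = 1/4 + (1/12)*sqrt(249), which is 14/15 - (1361/7470)*sqrt(249).
List the singular points by increasing real part (a conjugate pair: the negative imaginary part first).

Radius of convergence at 0: 2/3.
At 1/4 - (1/12)*sqrt(249): a pole of order 1; residue 14/15 + (1361/7470)*sqrt(249).
At -1: an algebraic (square-root) branch point.
At 2/3: an algebraic (square-root) branch point.
At 1/4 + (1/12)*sqrt(249): a pole of order 1; residue 14/15 - (1361/7470)*sqrt(249).


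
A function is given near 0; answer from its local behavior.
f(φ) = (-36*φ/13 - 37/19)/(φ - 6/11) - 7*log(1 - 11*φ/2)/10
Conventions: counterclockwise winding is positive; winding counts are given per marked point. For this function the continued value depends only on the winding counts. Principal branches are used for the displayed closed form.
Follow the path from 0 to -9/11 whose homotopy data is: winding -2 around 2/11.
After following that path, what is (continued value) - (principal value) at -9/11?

The rational part is single-valued and drops out of the difference; each branch term changes only by its own monodromy.
(-7/10)*log(1 - φ/(2/11)): each positive loop around 2/11 adds 2*pi*i to the log, so winding -2 contributes (-7/10)*(-2)*2*pi*i = (14/5)*pi*i.
Summing the contributions at φ = -9/11 gives (14/5)*pi*i.

Continued minus principal equals (14/5)*pi*i.


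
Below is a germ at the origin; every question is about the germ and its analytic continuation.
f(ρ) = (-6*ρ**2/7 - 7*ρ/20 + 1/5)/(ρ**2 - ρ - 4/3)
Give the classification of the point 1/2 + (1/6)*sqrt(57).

The denominator factor ρ**2 - ρ - 4/3 vanishes at 1/2 + (1/6)*sqrt(57) and appears to the power 1; the numerator there equals -433/280 - (169/840)*sqrt(57), nonzero, and no other factor vanishes.
Hence a pole whose order is the multiplicity, 1.

The point is a pole of order 1.


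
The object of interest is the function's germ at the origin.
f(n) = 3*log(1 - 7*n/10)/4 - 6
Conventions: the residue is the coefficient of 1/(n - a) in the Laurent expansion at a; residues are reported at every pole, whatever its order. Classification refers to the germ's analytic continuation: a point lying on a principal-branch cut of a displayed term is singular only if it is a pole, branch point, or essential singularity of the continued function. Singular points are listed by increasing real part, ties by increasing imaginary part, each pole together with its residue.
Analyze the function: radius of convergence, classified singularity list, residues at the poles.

Branch term (3/4)*log(1 - n/(10/7)): its argument vanishes at n = 10/7, a logarithmic branch point, modulus 10/7.
The radius of convergence is the smallest modulus among the singular points: 10/7.

Radius of convergence at 0: 10/7.
At 10/7: a logarithmic branch point.


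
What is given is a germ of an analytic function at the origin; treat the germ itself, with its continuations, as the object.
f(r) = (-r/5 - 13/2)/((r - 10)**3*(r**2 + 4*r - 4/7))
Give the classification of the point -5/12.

Denominator factors: r - 10 = -125/12 at r = -5/12; r**2 + 4*r - 4/7 = -2081/1008 at r = -5/12 — none vanishes.
So the germ continues analytically to -5/12.

The point is a regular point.


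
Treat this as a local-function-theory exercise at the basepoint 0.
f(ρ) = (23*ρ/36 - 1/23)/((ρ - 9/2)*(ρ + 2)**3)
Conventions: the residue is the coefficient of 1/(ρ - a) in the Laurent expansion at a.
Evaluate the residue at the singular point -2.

The residue is -521/50531.

At the order-3 pole -2 set g(ρ) = (ρ - (-2))^3*f(ρ) = (23*ρ/36 - 1/23)/(ρ - 9/2).
Order-3 pole: residue = g''(a)/2; g''(-2) = -1042/50531, so the residue is -521/50531.


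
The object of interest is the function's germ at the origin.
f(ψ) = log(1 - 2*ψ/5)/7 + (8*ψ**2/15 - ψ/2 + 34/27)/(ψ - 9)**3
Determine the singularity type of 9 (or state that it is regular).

The denominator factor ψ - 9 vanishes at 9 and appears to the power 3; the numerator there equals 10789/270, nonzero, and no other factor vanishes.
The branch terms are analytic at this point.
Hence a pole whose order is the multiplicity, 3.

The point is a pole of order 3.


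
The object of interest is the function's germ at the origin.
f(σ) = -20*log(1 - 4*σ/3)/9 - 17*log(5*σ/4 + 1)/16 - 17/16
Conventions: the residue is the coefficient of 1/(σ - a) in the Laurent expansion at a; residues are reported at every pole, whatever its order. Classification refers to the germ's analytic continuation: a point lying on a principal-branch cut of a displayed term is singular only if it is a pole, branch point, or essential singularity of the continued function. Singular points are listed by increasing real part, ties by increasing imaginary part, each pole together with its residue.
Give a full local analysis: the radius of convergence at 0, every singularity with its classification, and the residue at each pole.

Radius of convergence at 0: 3/4.
At -4/5: a logarithmic branch point.
At 3/4: a logarithmic branch point.

Branch term (-20/9)*log(1 - σ/(3/4)): its argument vanishes at σ = 3/4, a logarithmic branch point, modulus 3/4.
Branch term (-17/16)*log(1 - σ/(-4/5)): its argument vanishes at σ = -4/5, a logarithmic branch point, modulus 4/5.
The radius of convergence is the smallest modulus among the singular points: 3/4.
List the singular points by increasing real part (a conjugate pair: the negative imaginary part first).


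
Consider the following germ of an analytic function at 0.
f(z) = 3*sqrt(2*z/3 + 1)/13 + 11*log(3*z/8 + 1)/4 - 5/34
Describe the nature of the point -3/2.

The point is an algebraic (square-root) branch point.

The term (3/13)*sqrt(1 - z/(-3/2)) has argument 1 - -3/2/(-3/2) = 0 at -3/2: a square-root (algebraic, two-sheeted) branch point; the remaining terms are analytic or single-valued there.


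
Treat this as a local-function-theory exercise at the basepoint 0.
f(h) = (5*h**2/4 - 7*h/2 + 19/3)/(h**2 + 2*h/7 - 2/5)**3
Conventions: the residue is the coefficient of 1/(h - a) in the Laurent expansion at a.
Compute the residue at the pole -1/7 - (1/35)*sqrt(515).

The residue is -(16849875/34967264)*sqrt(515).

The factor h**2 + 2*h/7 - 2/5 splits as (h - a)(h - a') with a = -1/7 - (1/35)*sqrt(515), a' = -1/7 + (1/35)*sqrt(515). At the order-3 pole a set g(h) = (h - a)^3*f(h) = [5*h**2/4 - 7*h/2 + 19/3] / (h - a')^3.
Order-3 pole: residue = g''(a)/2; g''(-1/7 - (1/35)*sqrt(515)) = -(16849875/17483632)*sqrt(515), so the residue is -(16849875/34967264)*sqrt(515).


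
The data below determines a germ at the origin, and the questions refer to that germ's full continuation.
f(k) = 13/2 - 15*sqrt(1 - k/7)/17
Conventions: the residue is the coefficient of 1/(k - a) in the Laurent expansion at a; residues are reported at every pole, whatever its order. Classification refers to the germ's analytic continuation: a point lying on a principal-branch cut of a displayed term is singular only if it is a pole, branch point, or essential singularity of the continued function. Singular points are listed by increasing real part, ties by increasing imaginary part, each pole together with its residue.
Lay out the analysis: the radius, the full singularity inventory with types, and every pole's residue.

Radius of convergence at 0: 7.
At 7: an algebraic (square-root) branch point.

Branch term (-15/17)*sqrt(1 - k/(7)): its argument vanishes at k = 7, a square-root branch point, modulus 7.
The radius of convergence is the smallest modulus among the singular points: 7.


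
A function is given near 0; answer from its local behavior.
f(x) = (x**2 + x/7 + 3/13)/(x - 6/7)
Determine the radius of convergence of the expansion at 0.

The radius of convergence is 6/7.

Denominator factor (x - 6/7): pole of order 1 at 6/7, modulus 6/7.
The radius of convergence is the smallest modulus among the singular points: 6/7.


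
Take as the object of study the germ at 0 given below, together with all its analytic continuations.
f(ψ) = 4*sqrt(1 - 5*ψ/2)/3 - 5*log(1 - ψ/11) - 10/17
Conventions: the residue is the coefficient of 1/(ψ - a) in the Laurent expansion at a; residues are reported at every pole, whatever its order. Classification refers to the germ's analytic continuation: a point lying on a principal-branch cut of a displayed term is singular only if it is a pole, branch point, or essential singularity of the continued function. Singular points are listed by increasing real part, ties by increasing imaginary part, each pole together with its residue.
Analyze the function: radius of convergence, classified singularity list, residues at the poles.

Radius of convergence at 0: 2/5.
At 2/5: an algebraic (square-root) branch point.
At 11: a logarithmic branch point.

Branch term (4/3)*sqrt(1 - ψ/(2/5)): its argument vanishes at ψ = 2/5, a square-root branch point, modulus 2/5.
Branch term (-5)*log(1 - ψ/(11)): its argument vanishes at ψ = 11, a logarithmic branch point, modulus 11.
The radius of convergence is the smallest modulus among the singular points: 2/5.
List the singular points by increasing real part (a conjugate pair: the negative imaginary part first).


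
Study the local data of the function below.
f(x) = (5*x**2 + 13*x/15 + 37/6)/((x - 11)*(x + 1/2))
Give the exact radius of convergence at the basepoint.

The radius of convergence is 1/2.

Denominator factor (x - 11): pole of order 1 at 11, modulus 11.
Denominator factor (x + 1/2): pole of order 1 at -1/2, modulus 1/2.
The radius of convergence is the smallest modulus among the singular points: 1/2.


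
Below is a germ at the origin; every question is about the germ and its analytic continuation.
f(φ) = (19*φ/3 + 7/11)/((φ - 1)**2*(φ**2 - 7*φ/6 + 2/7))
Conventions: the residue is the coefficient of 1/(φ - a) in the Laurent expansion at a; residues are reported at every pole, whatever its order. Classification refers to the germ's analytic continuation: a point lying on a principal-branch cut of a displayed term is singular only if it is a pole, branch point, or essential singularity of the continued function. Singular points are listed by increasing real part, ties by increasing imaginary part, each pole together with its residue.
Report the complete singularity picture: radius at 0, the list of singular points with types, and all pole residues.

Radius of convergence at 0: 7/12 - (1/84)*sqrt(385).
At 7/12 - (1/84)*sqrt(385): a pole of order 1; residue 9807/55 - (5943/605)*sqrt(385).
At 7/12 + (1/84)*sqrt(385): a pole of order 1; residue 9807/55 + (5943/605)*sqrt(385).
At 1: a pole of order 2; residue -19614/55.

Denominator factor (φ - 1)^2: pole of order 2 at 1, modulus 1.
Denominator factor (φ**2 - 7*φ/6 + 2/7): discriminant 55/252, real irrational roots 7/12 + (1/84)*sqrt(385) and 7/12 - (1/84)*sqrt(385); poles of order 1, moduli 7/12 + (1/84)*sqrt(385) and 7/12 - (1/84)*sqrt(385).
The radius of convergence is the smallest modulus among the singular points: 7/12 - (1/84)*sqrt(385).
The factor φ**2 - 7*φ/6 + 2/7 splits as (φ - a)(φ - a') with a = 7/12 - (1/84)*sqrt(385), a' = 7/12 + (1/84)*sqrt(385). At the order-1 pole a set g(φ) = (φ - a)*f(φ) = [(19*φ/3 + 7/11)/(φ - 1)**2] / (φ - a').
Simple pole: residue = g(a) at a = 7/12 - (1/84)*sqrt(385), which is 9807/55 - (5943/605)*sqrt(385).
The factor φ**2 - 7*φ/6 + 2/7 splits as (φ - a)(φ - a') with a = 7/12 + (1/84)*sqrt(385), a' = 7/12 - (1/84)*sqrt(385). At the order-1 pole a set g(φ) = (φ - a)*f(φ) = [(19*φ/3 + 7/11)/(φ - 1)**2] / (φ - a').
Simple pole: residue = g(a) at a = 7/12 + (1/84)*sqrt(385), which is 9807/55 + (5943/605)*sqrt(385).
At the order-2 pole 1 set g(φ) = (φ - (1))^2*f(φ) = (19*φ/3 + 7/11)/(φ**2 - 7*φ/6 + 2/7).
Order-2 pole: residue = g'(a); g'(1) = -19614/55, so the residue is -19614/55.
List the singular points by increasing real part (a conjugate pair: the negative imaginary part first).


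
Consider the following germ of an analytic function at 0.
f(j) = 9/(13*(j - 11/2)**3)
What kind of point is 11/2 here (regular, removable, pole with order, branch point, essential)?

The point is a pole of order 3.

The denominator factor j - 11/2 vanishes at 11/2 and appears to the power 3; the numerator there equals 9/13, nonzero, and no other factor vanishes.
Hence a pole whose order is the multiplicity, 3.


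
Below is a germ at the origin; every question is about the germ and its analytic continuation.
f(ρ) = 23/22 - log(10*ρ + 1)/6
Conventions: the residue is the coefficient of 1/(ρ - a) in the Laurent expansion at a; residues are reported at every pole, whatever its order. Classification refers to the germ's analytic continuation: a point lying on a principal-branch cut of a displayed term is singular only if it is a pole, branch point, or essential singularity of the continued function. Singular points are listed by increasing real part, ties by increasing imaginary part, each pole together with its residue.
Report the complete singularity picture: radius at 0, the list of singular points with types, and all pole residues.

Branch term (-1/6)*log(1 - ρ/(-1/10)): its argument vanishes at ρ = -1/10, a logarithmic branch point, modulus 1/10.
The radius of convergence is the smallest modulus among the singular points: 1/10.

Radius of convergence at 0: 1/10.
At -1/10: a logarithmic branch point.


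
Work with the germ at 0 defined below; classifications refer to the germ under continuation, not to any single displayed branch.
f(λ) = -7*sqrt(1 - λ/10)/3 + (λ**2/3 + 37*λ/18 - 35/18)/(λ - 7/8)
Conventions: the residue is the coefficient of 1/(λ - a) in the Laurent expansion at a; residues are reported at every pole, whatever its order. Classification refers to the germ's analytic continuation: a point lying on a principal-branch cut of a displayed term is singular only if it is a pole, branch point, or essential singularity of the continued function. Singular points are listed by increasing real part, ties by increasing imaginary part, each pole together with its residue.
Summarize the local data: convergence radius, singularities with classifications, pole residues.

Radius of convergence at 0: 7/8.
At 7/8: a pole of order 1; residue 7/64.
At 10: an algebraic (square-root) branch point.

Denominator factor (λ - 7/8): pole of order 1 at 7/8, modulus 7/8.
Branch term (-7/3)*sqrt(1 - λ/(10)): its argument vanishes at λ = 10, a square-root branch point, modulus 10.
The radius of convergence is the smallest modulus among the singular points: 7/8.
The branch term is analytic at 7/8 and contributes nothing to the residue; only the rational part matters.
At the order-1 pole 7/8 set g(λ) = (λ - (7/8))*(rational part) = λ**2/3 + 37*λ/18 - 35/18.
Simple pole: residue = g(a) at a = 7/8, which is 7/64.
List the singular points by increasing real part (a conjugate pair: the negative imaginary part first).


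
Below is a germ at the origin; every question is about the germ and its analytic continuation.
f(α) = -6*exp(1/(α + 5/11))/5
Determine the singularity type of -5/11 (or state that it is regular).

The point is an essential singularity.

The exponent 1/(α - (-5/11)) has a pole at -5/11, so exp(1/(α - (-5/11))) takes every nonzero value near it: an essential singularity (not a pole of any order).


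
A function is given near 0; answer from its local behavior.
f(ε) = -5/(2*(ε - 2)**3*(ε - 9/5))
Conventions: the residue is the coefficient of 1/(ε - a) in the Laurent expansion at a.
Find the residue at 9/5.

The residue is 625/2.

At the order-1 pole 9/5 set g(ε) = (ε - (9/5))*f(ε) = -5/(2*(ε - 2)**3).
Simple pole: residue = g(a) at a = 9/5, which is 625/2.


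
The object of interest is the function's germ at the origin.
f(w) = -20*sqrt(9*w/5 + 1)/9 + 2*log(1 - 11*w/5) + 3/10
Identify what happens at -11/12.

The point is a regular point.

There is no denominator, hence no pole anywhere.
Branch term log(1 - w/(5/11)): argument at -11/12 is 181/60, nonzero, so -11/12 is not its branch point (a point on a principal cut is still regular for the continued germ).
Branch term sqrt(1 - w/(-5/9)): argument at -11/12 is -13/20, nonzero, so -11/12 is not its branch point (a point on a principal cut is still regular for the continued germ).
So the germ continues analytically to -11/12.


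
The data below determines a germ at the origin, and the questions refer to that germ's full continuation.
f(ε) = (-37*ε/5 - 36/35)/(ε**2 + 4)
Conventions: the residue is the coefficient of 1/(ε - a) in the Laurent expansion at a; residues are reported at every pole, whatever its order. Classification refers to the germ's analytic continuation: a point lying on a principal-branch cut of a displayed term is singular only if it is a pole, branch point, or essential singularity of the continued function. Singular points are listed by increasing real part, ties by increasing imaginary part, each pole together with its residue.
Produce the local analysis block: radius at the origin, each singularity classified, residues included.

Radius of convergence at 0: 2.
At -(2)*i: a pole of order 1; residue (-37/10) - (9/35)*i.
At (2)*i: a pole of order 1; residue (-37/10) + (9/35)*i.

Denominator factor (ε**2 + 4): discriminant -16, complex-conjugate roots (2)*i and -(2)*i; poles of order 1, moduli 2 and 2.
The radius of convergence is the smallest modulus among the singular points: 2.
The factor ε**2 + 4 splits as (ε - a)(ε - a') with a = -(2)*i, a' = (2)*i. At the order-1 pole a set g(ε) = (ε - a)*f(ε) = [-37*ε/5 - 36/35] / (ε - a').
Simple pole: residue = g(a) at a = -(2)*i, which is (-37/10) - (9/35)*i.
The factor ε**2 + 4 splits as (ε - a)(ε - a') with a = (2)*i, a' = -(2)*i. At the order-1 pole a set g(ε) = (ε - a)*f(ε) = [-37*ε/5 - 36/35] / (ε - a').
Simple pole: residue = g(a) at a = (2)*i, which is (-37/10) + (9/35)*i.
List the singular points by increasing real part (a conjugate pair: the negative imaginary part first).


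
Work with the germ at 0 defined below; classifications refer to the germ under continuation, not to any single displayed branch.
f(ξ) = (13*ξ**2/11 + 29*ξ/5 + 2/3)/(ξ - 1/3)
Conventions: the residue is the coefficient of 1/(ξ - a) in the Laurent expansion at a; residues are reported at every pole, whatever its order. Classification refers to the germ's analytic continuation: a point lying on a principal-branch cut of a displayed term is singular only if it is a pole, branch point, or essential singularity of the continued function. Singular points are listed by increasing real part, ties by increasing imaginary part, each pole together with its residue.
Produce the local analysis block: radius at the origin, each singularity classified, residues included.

Denominator factor (ξ - 1/3): pole of order 1 at 1/3, modulus 1/3.
The radius of convergence is the smallest modulus among the singular points: 1/3.
At the order-1 pole 1/3 set g(ξ) = (ξ - (1/3))*f(ξ) = 13*ξ**2/11 + 29*ξ/5 + 2/3.
Simple pole: residue = g(a) at a = 1/3, which is 1352/495.

Radius of convergence at 0: 1/3.
At 1/3: a pole of order 1; residue 1352/495.


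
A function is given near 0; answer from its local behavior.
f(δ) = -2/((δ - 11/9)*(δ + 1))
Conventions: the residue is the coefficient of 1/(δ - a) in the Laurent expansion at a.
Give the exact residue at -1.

At the order-1 pole -1 set g(δ) = (δ - (-1))*f(δ) = -2/(δ - 11/9).
Simple pole: residue = g(a) at a = -1, which is 9/10.

The residue is 9/10.


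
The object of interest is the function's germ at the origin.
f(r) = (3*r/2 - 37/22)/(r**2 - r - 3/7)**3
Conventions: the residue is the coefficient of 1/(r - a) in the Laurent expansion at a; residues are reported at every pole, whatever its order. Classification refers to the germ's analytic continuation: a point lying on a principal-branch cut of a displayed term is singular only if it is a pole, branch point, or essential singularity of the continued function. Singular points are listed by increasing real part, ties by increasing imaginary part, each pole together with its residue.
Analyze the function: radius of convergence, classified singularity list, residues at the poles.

Radius of convergence at 0: -1/2 + (1/14)*sqrt(133).
At 1/2 - (1/14)*sqrt(133): a pole of order 3; residue (6027/150898)*sqrt(133).
At 1/2 + (1/14)*sqrt(133): a pole of order 3; residue -(6027/150898)*sqrt(133).

Denominator factor (r**2 - r - 3/7)^3: discriminant 19/7, real irrational roots 1/2 + (1/14)*sqrt(133) and 1/2 - (1/14)*sqrt(133); poles of order 3, moduli 1/2 + (1/14)*sqrt(133) and -1/2 + (1/14)*sqrt(133).
The radius of convergence is the smallest modulus among the singular points: -1/2 + (1/14)*sqrt(133).
The factor r**2 - r - 3/7 splits as (r - a)(r - a') with a = 1/2 - (1/14)*sqrt(133), a' = 1/2 + (1/14)*sqrt(133). At the order-3 pole a set g(r) = (r - a)^3*f(r) = [3*r/2 - 37/22] / (r - a')^3.
Order-3 pole: residue = g''(a)/2; g''(1/2 - (1/14)*sqrt(133)) = (6027/75449)*sqrt(133), so the residue is (6027/150898)*sqrt(133).
The factor r**2 - r - 3/7 splits as (r - a)(r - a') with a = 1/2 + (1/14)*sqrt(133), a' = 1/2 - (1/14)*sqrt(133). At the order-3 pole a set g(r) = (r - a)^3*f(r) = [3*r/2 - 37/22] / (r - a')^3.
Order-3 pole: residue = g''(a)/2; g''(1/2 + (1/14)*sqrt(133)) = -(6027/75449)*sqrt(133), so the residue is -(6027/150898)*sqrt(133).
List the singular points by increasing real part (a conjugate pair: the negative imaginary part first).


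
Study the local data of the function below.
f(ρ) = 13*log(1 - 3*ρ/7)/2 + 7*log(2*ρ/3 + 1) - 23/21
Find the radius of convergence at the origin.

The radius of convergence is 3/2.

Branch term (7)*log(1 - ρ/(-3/2)): its argument vanishes at ρ = -3/2, a logarithmic branch point, modulus 3/2.
Branch term (13/2)*log(1 - ρ/(7/3)): its argument vanishes at ρ = 7/3, a logarithmic branch point, modulus 7/3.
The radius of convergence is the smallest modulus among the singular points: 3/2.


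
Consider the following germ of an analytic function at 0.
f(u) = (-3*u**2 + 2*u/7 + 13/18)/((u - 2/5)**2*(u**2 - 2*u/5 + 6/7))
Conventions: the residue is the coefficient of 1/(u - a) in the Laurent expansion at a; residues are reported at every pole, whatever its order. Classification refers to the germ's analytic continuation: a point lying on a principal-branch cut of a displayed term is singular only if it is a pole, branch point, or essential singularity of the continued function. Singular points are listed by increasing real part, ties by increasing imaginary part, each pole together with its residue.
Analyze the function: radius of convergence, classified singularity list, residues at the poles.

Denominator factor (u**2 - 2*u/5 + 6/7): discriminant -572/175, complex-conjugate roots (1/5) + ((1/35)*sqrt(1001))*i and (1/5) - ((1/35)*sqrt(1001))*i; poles of order 1, moduli (1/7)*sqrt(42) and (1/7)*sqrt(42).
Denominator factor (u - 2/5)^2: pole of order 2 at 2/5, modulus 2/5.
The radius of convergence is the smallest modulus among the singular points: 2/5.
The factor u**2 - 2*u/5 + 6/7 splits as (u - a)(u - a') with a = (1/5) - ((1/35)*sqrt(1001))*i, a' = (1/5) + ((1/35)*sqrt(1001))*i. At the order-1 pole a set g(u) = (u - a)*f(u) = [(-3*u**2 + 2*u/7 + 13/18)/(u - 2/5)**2] / (u - a').
Simple pole: residue = g(a) at a = (1/5) - ((1/35)*sqrt(1001))*i, which is (107761/81000) - ((145991/2895750)*sqrt(1001))*i.
The factor u**2 - 2*u/5 + 6/7 splits as (u - a)(u - a') with a = (1/5) + ((1/35)*sqrt(1001))*i, a' = (1/5) - ((1/35)*sqrt(1001))*i. At the order-1 pole a set g(u) = (u - a)*f(u) = [(-3*u**2 + 2*u/7 + 13/18)/(u - 2/5)**2] / (u - a').
Simple pole: residue = g(a) at a = (1/5) + ((1/35)*sqrt(1001))*i, which is (107761/81000) + ((145991/2895750)*sqrt(1001))*i.
At the order-2 pole 2/5 set g(u) = (u - (2/5))^2*f(u) = (-3*u**2 + 2*u/7 + 13/18)/(u**2 - 2*u/5 + 6/7).
Order-2 pole: residue = g'(a); g'(2/5) = -107761/40500, so the residue is -107761/40500.
List the singular points by increasing real part (a conjugate pair: the negative imaginary part first).

Radius of convergence at 0: 2/5.
At (1/5) - ((1/35)*sqrt(1001))*i: a pole of order 1; residue (107761/81000) - ((145991/2895750)*sqrt(1001))*i.
At (1/5) + ((1/35)*sqrt(1001))*i: a pole of order 1; residue (107761/81000) + ((145991/2895750)*sqrt(1001))*i.
At 2/5: a pole of order 2; residue -107761/40500.


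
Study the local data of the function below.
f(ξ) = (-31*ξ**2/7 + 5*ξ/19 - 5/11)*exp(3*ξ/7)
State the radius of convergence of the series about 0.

The factor exp(3*ξ/7) is entire and contributes no finite singular point.
The polynomial part has no poles.
No finite singular points: the Taylor series at 0 converges everywhere.

The radius of convergence is infinite.


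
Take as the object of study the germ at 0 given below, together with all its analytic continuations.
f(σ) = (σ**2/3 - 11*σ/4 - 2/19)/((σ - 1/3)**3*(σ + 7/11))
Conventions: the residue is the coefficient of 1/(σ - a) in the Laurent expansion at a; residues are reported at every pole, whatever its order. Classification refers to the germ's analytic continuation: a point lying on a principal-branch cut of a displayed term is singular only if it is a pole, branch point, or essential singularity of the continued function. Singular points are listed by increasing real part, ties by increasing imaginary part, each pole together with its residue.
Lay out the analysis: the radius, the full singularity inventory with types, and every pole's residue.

Radius of convergence at 0: 1/3.
At -7/11: a pole of order 1; residue -4860801/2490368.
At 1/3: a pole of order 3; residue 4860801/2490368.

Denominator factor (σ - 1/3)^3: pole of order 3 at 1/3, modulus 1/3.
Denominator factor (σ + 7/11): pole of order 1 at -7/11, modulus 7/11.
The radius of convergence is the smallest modulus among the singular points: 1/3.
At the order-1 pole -7/11 set g(σ) = (σ - (-7/11))*f(σ) = (σ**2/3 - 11*σ/4 - 2/19)/(σ - 1/3)**3.
Simple pole: residue = g(a) at a = -7/11, which is -4860801/2490368.
At the order-3 pole 1/3 set g(σ) = (σ - (1/3))^3*f(σ) = (σ**2/3 - 11*σ/4 - 2/19)/(σ + 7/11).
Order-3 pole: residue = g''(a)/2; g''(1/3) = 4860801/1245184, so the residue is 4860801/2490368.
List the singular points by increasing real part (a conjugate pair: the negative imaginary part first).
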